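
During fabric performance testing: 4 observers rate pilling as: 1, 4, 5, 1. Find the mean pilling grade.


Formula: Mean = sum / count
Sum = 1 + 4 + 5 + 1 = 11
Mean = 11 / 4 = 2.8

2.8


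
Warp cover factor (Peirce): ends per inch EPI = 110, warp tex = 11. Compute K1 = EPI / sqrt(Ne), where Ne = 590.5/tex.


Formula: K1 = EPI / sqrt(Ne), with Ne = 590.5 / tex_warp
Step 1: Ne = 590.5 / 11 = 53.682
Step 2: sqrt(Ne) = sqrt(53.682) = 7.3268
Step 3: K1 = 110 / 7.3268 = 15.0

15.0


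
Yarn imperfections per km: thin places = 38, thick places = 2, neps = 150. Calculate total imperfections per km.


Formula: Total = thin places + thick places + neps
Total = 38 + 2 + 150
Total = 190 imperfections/km

190 imperfections/km


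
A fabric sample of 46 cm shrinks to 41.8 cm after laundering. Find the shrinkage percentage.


Formula: Shrinkage% = ((L_before - L_after) / L_before) * 100
Step 1: Shrinkage = 46 - 41.8 = 4.2 cm
Step 2: Shrinkage% = (4.2 / 46) * 100
Step 3: Shrinkage% = 0.091304 * 100 = 9.1304% ≈ 9.1%

9.1%


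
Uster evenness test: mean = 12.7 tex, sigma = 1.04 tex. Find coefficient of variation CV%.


Formula: CV% = (standard deviation / mean) * 100
Step 1: Ratio = 1.04 / 12.7 = 0.08189
Step 2: CV% = 0.08189 * 100 = 8.189% ≈ 8.2%

8.2%


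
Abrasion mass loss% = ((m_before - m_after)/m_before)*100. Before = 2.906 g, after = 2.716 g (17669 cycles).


Formula: Mass loss% = ((m_before - m_after) / m_before) * 100
Step 1: Mass loss = 2.906 - 2.716 = 0.19 g
Step 2: Ratio = 0.19 / 2.906 = 0.065382
Step 3: Mass loss% = 0.065382 * 100 = 6.5382% ≈ 6.54%

6.54%


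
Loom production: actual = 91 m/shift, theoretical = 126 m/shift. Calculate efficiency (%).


Formula: Efficiency% = (Actual output / Theoretical output) * 100
Efficiency% = (91 / 126) * 100
Efficiency% = 0.722222 * 100 = 72.2222% ≈ 72.2%

72.2%


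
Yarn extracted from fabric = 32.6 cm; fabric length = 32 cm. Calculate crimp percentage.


Formula: Crimp% = ((L_yarn - L_fabric) / L_fabric) * 100
Step 1: Extension = 32.6 - 32 = 0.6 cm
Step 2: Crimp% = (0.6 / 32) * 100
Step 3: Crimp% = 0.01875 * 100 = 1.875% ≈ 1.9%

1.9%


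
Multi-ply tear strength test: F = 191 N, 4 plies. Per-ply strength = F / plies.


Formula: Per-ply strength = Total force / Number of plies
Per-ply = 191 N / 4
Per-ply = 47.75 N

47.75 N


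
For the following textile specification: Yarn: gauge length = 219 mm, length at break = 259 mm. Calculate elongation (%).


Formula: Elongation (%) = ((L_break - L0) / L0) * 100
Step 1: Extension = 259 - 219 = 40 mm
Step 2: Elongation = (40 / 219) * 100
Step 3: Elongation = 0.182648 * 100 = 18.2648% ≈ 18.3%

18.3%


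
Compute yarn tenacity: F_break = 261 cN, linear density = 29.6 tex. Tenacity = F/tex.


Formula: Tenacity = Breaking force / Linear density
Tenacity = 261 cN / 29.6 tex
Tenacity = 8.82 cN/tex

8.82 cN/tex


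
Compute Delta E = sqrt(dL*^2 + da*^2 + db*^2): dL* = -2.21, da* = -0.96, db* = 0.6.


Formula: Delta E = sqrt(dL*^2 + da*^2 + db*^2)
Step 1: dL*^2 = (-2.21)^2 = 4.8841
Step 2: da*^2 = (-0.96)^2 = 0.9216
Step 3: db*^2 = 0.6^2 = 0.36
Step 4: Sum = 4.8841 + 0.9216 + 0.36 = 6.1657
Step 5: Delta E = sqrt(6.1657) = 2.48

2.48 Delta E


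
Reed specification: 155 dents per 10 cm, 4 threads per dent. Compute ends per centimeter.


Formula: EPC = (dents per 10 cm * ends per dent) / 10
Step 1: Total ends per 10 cm = 155 * 4 = 620
Step 2: EPC = 620 / 10 = 62.0 ends/cm

62.0 ends/cm


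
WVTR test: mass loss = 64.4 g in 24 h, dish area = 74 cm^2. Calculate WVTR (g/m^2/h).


Formula: WVTR = mass_loss / (area * time)
Step 1: Convert area: 74 cm^2 = 0.0074 m^2
Step 2: WVTR = 64.4 g / (0.0074 m^2 * 24 h)
Step 3: WVTR = 64.4 / 0.1776 = 362.6 g/m^2/h

362.6 g/m^2/h


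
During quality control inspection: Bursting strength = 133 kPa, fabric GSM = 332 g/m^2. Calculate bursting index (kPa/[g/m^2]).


Formula: Bursting Index = Bursting Strength / Fabric GSM
BI = 133 kPa / 332 g/m^2
BI = 0.401 kPa/(g/m^2)

0.401 kPa/(g/m^2)


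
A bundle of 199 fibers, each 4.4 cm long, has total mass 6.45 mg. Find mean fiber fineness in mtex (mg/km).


Formula: fineness (mtex) = mass (mg) / total length (km) = (mass_mg / total_length_m) * 1000
Step 1: Convert fiber length: 4.4 cm = 0.044 m
Step 2: Total fiber length = 199 * 0.044 = 8.756 m
Step 3: Linear density = 6.45 mg / 8.756 m = 0.7366 mg/m
Step 4: fineness = 0.7366 * 1000 = 736.6 mtex

736.6 mtex


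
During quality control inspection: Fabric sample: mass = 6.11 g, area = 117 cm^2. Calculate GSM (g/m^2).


Formula: GSM = mass_g / area_m2
Step 1: Convert area: 117 cm^2 = 117 / 10000 = 0.0117 m^2
Step 2: GSM = 6.11 g / 0.0117 m^2 = 522.2 g/m^2

522.2 g/m^2


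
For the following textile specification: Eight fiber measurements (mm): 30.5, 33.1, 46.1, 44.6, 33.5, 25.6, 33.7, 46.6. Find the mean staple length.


Formula: Mean = sum of lengths / count
Sum = 30.5 + 33.1 + 46.1 + 44.6 + 33.5 + 25.6 + 33.7 + 46.6
Sum = 293.7 mm
Mean = 293.7 / 8 = 36.71 mm

36.71 mm


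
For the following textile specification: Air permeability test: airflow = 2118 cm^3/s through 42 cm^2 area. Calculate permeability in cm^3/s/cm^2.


Formula: Air Permeability = Airflow / Test Area
AP = 2118 cm^3/s / 42 cm^2
AP = 50.4 cm^3/s/cm^2

50.4 cm^3/s/cm^2


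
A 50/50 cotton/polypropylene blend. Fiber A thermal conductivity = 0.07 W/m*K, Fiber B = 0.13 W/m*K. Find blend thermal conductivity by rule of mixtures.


Formula: Blend property = (fraction_A * property_A) + (fraction_B * property_B)
Step 1: Contribution A = 50/100 * 0.07 W/m*K = 0.035 W/m*K
Step 2: Contribution B = 50/100 * 0.13 W/m*K = 0.065 W/m*K
Step 3: Blend thermal conductivity = 0.035 + 0.065 = 0.1 W/m*K

0.1 W/m*K


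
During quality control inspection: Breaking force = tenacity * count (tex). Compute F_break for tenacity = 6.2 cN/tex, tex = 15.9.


Formula: Breaking force = Tenacity * Linear density
F = 6.2 cN/tex * 15.9 tex
F = 98.58 cN

98.58 cN


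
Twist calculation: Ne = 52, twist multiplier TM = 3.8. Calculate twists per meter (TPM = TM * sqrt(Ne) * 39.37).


Formula: TPM = TM * sqrt(Ne) * 39.37
Step 1: sqrt(Ne) = sqrt(52) = 7.2111
Step 2: TM * sqrt(Ne) = 3.8 * 7.2111 = 27.4022
Step 3: TPM = 27.4022 * 39.37 = 1079 twists/m

1079 twists/m


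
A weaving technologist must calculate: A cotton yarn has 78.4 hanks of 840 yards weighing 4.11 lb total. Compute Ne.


Formula: Ne = hanks / mass_lb
Substituting: Ne = 78.4 / 4.11
Ne = 19.1

19.1 Ne


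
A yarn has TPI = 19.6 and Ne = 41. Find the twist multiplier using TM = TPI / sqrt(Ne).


Formula: TM = TPI / sqrt(Ne)
Step 1: sqrt(Ne) = sqrt(41) = 6.4031
Step 2: TM = 19.6 / 6.4031 = 3.06

3.06 TM


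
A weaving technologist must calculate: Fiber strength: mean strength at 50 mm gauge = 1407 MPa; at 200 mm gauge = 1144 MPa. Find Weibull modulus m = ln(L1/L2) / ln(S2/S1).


Formula: m = ln(L1/L2) / ln(S2/S1)
Step 1: ln(L1/L2) = ln(50/200) = -1.38629
Step 2: S2/S1 = 1144/1407 = 0.81308
Step 3: ln(S2/S1) = ln(0.81308) = -0.20693
Step 4: m = -1.38629 / -0.20693 = 6.70

6.70 (Weibull m)


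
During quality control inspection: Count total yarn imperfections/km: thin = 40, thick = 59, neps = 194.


Formula: Total = thin places + thick places + neps
Total = 40 + 59 + 194
Total = 293 imperfections/km

293 imperfections/km


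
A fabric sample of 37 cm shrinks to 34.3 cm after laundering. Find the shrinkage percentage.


Formula: Shrinkage% = ((L_before - L_after) / L_before) * 100
Step 1: Shrinkage = 37 - 34.3 = 2.7 cm
Step 2: Shrinkage% = (2.7 / 37) * 100
Step 3: Shrinkage% = 0.072973 * 100 = 7.2973% ≈ 7.3%

7.3%


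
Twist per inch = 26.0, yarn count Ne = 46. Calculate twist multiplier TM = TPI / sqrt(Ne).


Formula: TM = TPI / sqrt(Ne)
Step 1: sqrt(Ne) = sqrt(46) = 6.7823
Step 2: TM = 26.0 / 6.7823 = 3.83

3.83 TM


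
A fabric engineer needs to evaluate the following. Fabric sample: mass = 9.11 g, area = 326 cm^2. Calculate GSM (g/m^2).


Formula: GSM = mass_g / area_m2
Step 1: Convert area: 326 cm^2 = 326 / 10000 = 0.0326 m^2
Step 2: GSM = 9.11 g / 0.0326 m^2 = 279.4 g/m^2

279.4 g/m^2


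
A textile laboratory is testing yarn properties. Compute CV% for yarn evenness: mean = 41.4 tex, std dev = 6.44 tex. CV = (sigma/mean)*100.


Formula: CV% = (standard deviation / mean) * 100
Step 1: Ratio = 6.44 / 41.4 = 0.155556
Step 2: CV% = 0.155556 * 100 = 15.5556% ≈ 15.6%

15.6%


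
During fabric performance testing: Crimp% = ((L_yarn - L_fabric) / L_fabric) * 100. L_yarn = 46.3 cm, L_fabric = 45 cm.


Formula: Crimp% = ((L_yarn - L_fabric) / L_fabric) * 100
Step 1: Extension = 46.3 - 45 = 1.3 cm
Step 2: Crimp% = (1.3 / 45) * 100
Step 3: Crimp% = 0.028889 * 100 = 2.8889% ≈ 2.9%

2.9%


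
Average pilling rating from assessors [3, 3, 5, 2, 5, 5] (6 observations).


Formula: Mean = sum / count
Sum = 3 + 3 + 5 + 2 + 5 + 5 = 23
Mean = 23 / 6 = 3.8

3.8


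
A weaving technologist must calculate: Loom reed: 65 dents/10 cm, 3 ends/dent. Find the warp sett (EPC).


Formula: EPC = (dents per 10 cm * ends per dent) / 10
Step 1: Total ends per 10 cm = 65 * 3 = 195
Step 2: EPC = 195 / 10 = 19.5 ends/cm

19.5 ends/cm


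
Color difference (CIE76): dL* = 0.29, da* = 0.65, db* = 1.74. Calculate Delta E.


Formula: Delta E = sqrt(dL*^2 + da*^2 + db*^2)
Step 1: dL*^2 = 0.29^2 = 0.0841
Step 2: da*^2 = 0.65^2 = 0.4225
Step 3: db*^2 = 1.74^2 = 3.0276
Step 4: Sum = 0.0841 + 0.4225 + 3.0276 = 3.5342
Step 5: Delta E = sqrt(3.5342) = 1.88

1.88 Delta E


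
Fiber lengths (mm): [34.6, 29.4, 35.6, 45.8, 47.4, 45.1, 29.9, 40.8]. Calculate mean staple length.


Formula: Mean = sum of lengths / count
Sum = 34.6 + 29.4 + 35.6 + 45.8 + 47.4 + 45.1 + 29.9 + 40.8
Sum = 308.6 mm
Mean = 308.6 / 8 = 38.58 mm

38.58 mm


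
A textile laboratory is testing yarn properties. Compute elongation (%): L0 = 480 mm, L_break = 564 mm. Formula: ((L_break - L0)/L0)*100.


Formula: Elongation (%) = ((L_break - L0) / L0) * 100
Step 1: Extension = 564 - 480 = 84 mm
Step 2: Elongation = (84 / 480) * 100
Step 3: Elongation = 0.175 * 100 = 17.5%

17.5%


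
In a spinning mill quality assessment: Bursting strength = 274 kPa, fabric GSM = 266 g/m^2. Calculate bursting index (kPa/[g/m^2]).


Formula: Bursting Index = Bursting Strength / Fabric GSM
BI = 274 kPa / 266 g/m^2
BI = 1.030 kPa/(g/m^2)

1.030 kPa/(g/m^2)


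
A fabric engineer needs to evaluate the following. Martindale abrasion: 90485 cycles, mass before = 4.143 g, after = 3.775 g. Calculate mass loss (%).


Formula: Mass loss% = ((m_before - m_after) / m_before) * 100
Step 1: Mass loss = 4.143 - 3.775 = 0.368 g
Step 2: Ratio = 0.368 / 4.143 = 0.0888245
Step 3: Mass loss% = 0.0888245 * 100 = 8.88245% ≈ 8.88%

8.88%


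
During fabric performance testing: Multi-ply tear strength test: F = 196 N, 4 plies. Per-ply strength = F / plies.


Formula: Per-ply strength = Total force / Number of plies
Per-ply = 196 N / 4
Per-ply = 49 N

49 N


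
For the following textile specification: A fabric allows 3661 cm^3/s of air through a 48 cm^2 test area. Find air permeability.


Formula: Air Permeability = Airflow / Test Area
AP = 3661 cm^3/s / 48 cm^2
AP = 76.3 cm^3/s/cm^2

76.3 cm^3/s/cm^2


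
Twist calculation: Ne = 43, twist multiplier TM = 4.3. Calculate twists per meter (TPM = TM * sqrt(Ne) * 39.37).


Formula: TPM = TM * sqrt(Ne) * 39.37
Step 1: sqrt(Ne) = sqrt(43) = 6.5574
Step 2: TM * sqrt(Ne) = 4.3 * 6.5574 = 28.1968
Step 3: TPM = 28.1968 * 39.37 = 1110 twists/m

1110 twists/m


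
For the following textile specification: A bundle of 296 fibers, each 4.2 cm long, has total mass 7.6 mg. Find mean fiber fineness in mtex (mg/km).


Formula: fineness (mtex) = mass (mg) / total length (km) = (mass_mg / total_length_m) * 1000
Step 1: Convert fiber length: 4.2 cm = 0.042 m
Step 2: Total fiber length = 296 * 0.042 = 12.432 m
Step 3: Linear density = 7.6 mg / 12.432 m = 0.6113 mg/m
Step 4: fineness = 0.6113 * 1000 = 611.3 mtex

611.3 mtex


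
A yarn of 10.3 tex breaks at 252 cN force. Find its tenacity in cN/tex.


Formula: Tenacity = Breaking force / Linear density
Tenacity = 252 cN / 10.3 tex
Tenacity = 24.47 cN/tex

24.47 cN/tex


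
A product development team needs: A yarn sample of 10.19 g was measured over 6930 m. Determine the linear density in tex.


Formula: Tex = (mass_g / length_m) * 1000
Substituting: Tex = (10.19 / 6930) * 1000
Intermediate: 10.19 / 6930 = 0.00147042 g/m
Tex = 0.00147042 * 1000 = 1.47 tex

1.47 tex


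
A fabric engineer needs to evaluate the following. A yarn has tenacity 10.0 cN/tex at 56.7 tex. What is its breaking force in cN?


Formula: Breaking force = Tenacity * Linear density
F = 10.0 cN/tex * 56.7 tex
F = 567.00 cN

567.00 cN


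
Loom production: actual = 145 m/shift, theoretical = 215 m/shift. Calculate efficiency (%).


Formula: Efficiency% = (Actual output / Theoretical output) * 100
Efficiency% = (145 / 215) * 100
Efficiency% = 0.674419 * 100 = 67.4419% ≈ 67.4%

67.4%


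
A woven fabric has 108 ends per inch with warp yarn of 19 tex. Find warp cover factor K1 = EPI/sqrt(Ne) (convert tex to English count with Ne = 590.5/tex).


Formula: K1 = EPI / sqrt(Ne), with Ne = 590.5 / tex_warp
Step 1: Ne = 590.5 / 19 = 31.079
Step 2: sqrt(Ne) = sqrt(31.079) = 5.5749
Step 3: K1 = 108 / 5.5749 = 19.4

19.4


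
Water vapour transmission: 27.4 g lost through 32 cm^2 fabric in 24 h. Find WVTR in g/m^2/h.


Formula: WVTR = mass_loss / (area * time)
Step 1: Convert area: 32 cm^2 = 0.0032 m^2
Step 2: WVTR = 27.4 g / (0.0032 m^2 * 24 h)
Step 3: WVTR = 27.4 / 0.0768 = 356.8 g/m^2/h

356.8 g/m^2/h


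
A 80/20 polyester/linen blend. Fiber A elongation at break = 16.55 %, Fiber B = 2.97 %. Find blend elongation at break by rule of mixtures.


Formula: Blend property = (fraction_A * property_A) + (fraction_B * property_B)
Step 1: Contribution A = 80/100 * 16.55 % = 13.24 %
Step 2: Contribution B = 20/100 * 2.97 % = 0.594 %
Step 3: Blend elongation at break = 13.24 + 0.594 = 13.834 %

13.834 %


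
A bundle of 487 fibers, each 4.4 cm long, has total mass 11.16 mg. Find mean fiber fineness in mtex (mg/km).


Formula: fineness (mtex) = mass (mg) / total length (km) = (mass_mg / total_length_m) * 1000
Step 1: Convert fiber length: 4.4 cm = 0.044 m
Step 2: Total fiber length = 487 * 0.044 = 21.428 m
Step 3: Linear density = 11.16 mg / 21.428 m = 0.5208 mg/m
Step 4: fineness = 0.5208 * 1000 = 520.8 mtex

520.8 mtex


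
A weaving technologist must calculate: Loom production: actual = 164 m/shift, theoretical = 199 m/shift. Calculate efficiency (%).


Formula: Efficiency% = (Actual output / Theoretical output) * 100
Efficiency% = (164 / 199) * 100
Efficiency% = 0.824121 * 100 = 82.4121% ≈ 82.4%

82.4%


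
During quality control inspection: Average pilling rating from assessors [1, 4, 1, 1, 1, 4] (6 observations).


Formula: Mean = sum / count
Sum = 1 + 4 + 1 + 1 + 1 + 4 = 12
Mean = 12 / 6 = 2.0

2.0


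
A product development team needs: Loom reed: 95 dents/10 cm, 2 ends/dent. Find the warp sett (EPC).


Formula: EPC = (dents per 10 cm * ends per dent) / 10
Step 1: Total ends per 10 cm = 95 * 2 = 190
Step 2: EPC = 190 / 10 = 19.0 ends/cm

19.0 ends/cm


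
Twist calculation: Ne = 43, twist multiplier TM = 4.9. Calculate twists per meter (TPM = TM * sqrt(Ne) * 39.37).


Formula: TPM = TM * sqrt(Ne) * 39.37
Step 1: sqrt(Ne) = sqrt(43) = 6.5574
Step 2: TM * sqrt(Ne) = 4.9 * 6.5574 = 32.1313
Step 3: TPM = 32.1313 * 39.37 = 1265 twists/m

1265 twists/m


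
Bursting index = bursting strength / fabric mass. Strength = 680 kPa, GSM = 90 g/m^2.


Formula: Bursting Index = Bursting Strength / Fabric GSM
BI = 680 kPa / 90 g/m^2
BI = 7.556 kPa/(g/m^2)

7.556 kPa/(g/m^2)


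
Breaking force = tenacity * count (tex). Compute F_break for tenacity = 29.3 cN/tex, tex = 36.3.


Formula: Breaking force = Tenacity * Linear density
F = 29.3 cN/tex * 36.3 tex
F = 1063.59 cN

1063.59 cN


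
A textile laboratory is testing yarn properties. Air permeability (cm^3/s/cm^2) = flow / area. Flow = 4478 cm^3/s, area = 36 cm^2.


Formula: Air Permeability = Airflow / Test Area
AP = 4478 cm^3/s / 36 cm^2
AP = 124.4 cm^3/s/cm^2

124.4 cm^3/s/cm^2


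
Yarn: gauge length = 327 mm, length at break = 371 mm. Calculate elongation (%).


Formula: Elongation (%) = ((L_break - L0) / L0) * 100
Step 1: Extension = 371 - 327 = 44 mm
Step 2: Elongation = (44 / 327) * 100
Step 3: Elongation = 0.134557 * 100 = 13.4557% ≈ 13.5%

13.5%


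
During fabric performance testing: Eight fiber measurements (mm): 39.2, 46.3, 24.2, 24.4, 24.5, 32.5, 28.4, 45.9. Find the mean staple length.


Formula: Mean = sum of lengths / count
Sum = 39.2 + 46.3 + 24.2 + 24.4 + 24.5 + 32.5 + 28.4 + 45.9
Sum = 265.4 mm
Mean = 265.4 / 8 = 33.18 mm

33.18 mm


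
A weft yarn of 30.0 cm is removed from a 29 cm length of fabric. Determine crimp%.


Formula: Crimp% = ((L_yarn - L_fabric) / L_fabric) * 100
Step 1: Extension = 30.0 - 29 = 1.0 cm
Step 2: Crimp% = (1.0 / 29) * 100
Step 3: Crimp% = 0.034483 * 100 = 3.4483% ≈ 3.4%

3.4%


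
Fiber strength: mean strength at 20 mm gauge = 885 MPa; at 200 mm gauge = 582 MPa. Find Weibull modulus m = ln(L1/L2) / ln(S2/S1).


Formula: m = ln(L1/L2) / ln(S2/S1)
Step 1: ln(L1/L2) = ln(20/200) = -2.30259
Step 2: S2/S1 = 582/885 = 0.65763
Step 3: ln(S2/S1) = ln(0.65763) = -0.41911
Step 4: m = -2.30259 / -0.41911 = 5.49

5.49 (Weibull m)


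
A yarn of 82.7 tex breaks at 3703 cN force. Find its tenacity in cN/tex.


Formula: Tenacity = Breaking force / Linear density
Tenacity = 3703 cN / 82.7 tex
Tenacity = 44.78 cN/tex

44.78 cN/tex


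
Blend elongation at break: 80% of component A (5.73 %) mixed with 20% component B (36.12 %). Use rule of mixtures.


Formula: Blend property = (fraction_A * property_A) + (fraction_B * property_B)
Step 1: Contribution A = 80/100 * 5.73 % = 4.584 %
Step 2: Contribution B = 20/100 * 36.12 % = 7.224 %
Step 3: Blend elongation at break = 4.584 + 7.224 = 11.808 %

11.808 %


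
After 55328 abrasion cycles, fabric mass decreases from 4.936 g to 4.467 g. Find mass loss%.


Formula: Mass loss% = ((m_before - m_after) / m_before) * 100
Step 1: Mass loss = 4.936 - 4.467 = 0.469 g
Step 2: Ratio = 0.469 / 4.936 = 0.0950162
Step 3: Mass loss% = 0.0950162 * 100 = 9.50162% ≈ 9.50%

9.50%


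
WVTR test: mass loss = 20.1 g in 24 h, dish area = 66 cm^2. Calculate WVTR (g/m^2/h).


Formula: WVTR = mass_loss / (area * time)
Step 1: Convert area: 66 cm^2 = 0.0066 m^2
Step 2: WVTR = 20.1 g / (0.0066 m^2 * 24 h)
Step 3: WVTR = 20.1 / 0.1584 = 126.9 g/m^2/h

126.9 g/m^2/h


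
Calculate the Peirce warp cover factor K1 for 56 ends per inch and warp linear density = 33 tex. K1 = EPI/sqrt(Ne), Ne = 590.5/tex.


Formula: K1 = EPI / sqrt(Ne), with Ne = 590.5 / tex_warp
Step 1: Ne = 590.5 / 33 = 17.894
Step 2: sqrt(Ne) = sqrt(17.894) = 4.2301
Step 3: K1 = 56 / 4.2301 = 13.2

13.2


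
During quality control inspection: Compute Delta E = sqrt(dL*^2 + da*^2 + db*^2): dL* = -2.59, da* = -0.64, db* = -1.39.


Formula: Delta E = sqrt(dL*^2 + da*^2 + db*^2)
Step 1: dL*^2 = (-2.59)^2 = 6.7081
Step 2: da*^2 = (-0.64)^2 = 0.4096
Step 3: db*^2 = (-1.39)^2 = 1.9321
Step 4: Sum = 6.7081 + 0.4096 + 1.9321 = 9.0498
Step 5: Delta E = sqrt(9.0498) = 3.01

3.01 Delta E


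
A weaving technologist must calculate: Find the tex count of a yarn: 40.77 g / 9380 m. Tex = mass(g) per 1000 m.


Formula: Tex = (mass_g / length_m) * 1000
Substituting: Tex = (40.77 / 9380) * 1000
Intermediate: 40.77 / 9380 = 0.00434648 g/m
Tex = 0.00434648 * 1000 = 4.35 tex

4.35 tex


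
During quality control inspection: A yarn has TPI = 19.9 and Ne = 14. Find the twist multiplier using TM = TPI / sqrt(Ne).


Formula: TM = TPI / sqrt(Ne)
Step 1: sqrt(Ne) = sqrt(14) = 3.7417
Step 2: TM = 19.9 / 3.7417 = 5.32

5.32 TM


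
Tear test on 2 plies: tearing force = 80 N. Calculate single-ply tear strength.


Formula: Per-ply strength = Total force / Number of plies
Per-ply = 80 N / 2
Per-ply = 40 N

40 N


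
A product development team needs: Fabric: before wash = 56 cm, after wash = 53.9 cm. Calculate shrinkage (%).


Formula: Shrinkage% = ((L_before - L_after) / L_before) * 100
Step 1: Shrinkage = 56 - 53.9 = 2.1 cm
Step 2: Shrinkage% = (2.1 / 56) * 100
Step 3: Shrinkage% = 0.0375 * 100 = 3.75% ≈ 3.8%

3.8%


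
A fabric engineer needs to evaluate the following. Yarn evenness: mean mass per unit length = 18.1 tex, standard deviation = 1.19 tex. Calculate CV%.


Formula: CV% = (standard deviation / mean) * 100
Step 1: Ratio = 1.19 / 18.1 = 0.065746
Step 2: CV% = 0.065746 * 100 = 6.5746% ≈ 6.6%

6.6%


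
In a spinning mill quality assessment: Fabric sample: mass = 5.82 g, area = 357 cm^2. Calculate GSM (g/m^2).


Formula: GSM = mass_g / area_m2
Step 1: Convert area: 357 cm^2 = 357 / 10000 = 0.0357 m^2
Step 2: GSM = 5.82 g / 0.0357 m^2 = 163.0 g/m^2

163.0 g/m^2


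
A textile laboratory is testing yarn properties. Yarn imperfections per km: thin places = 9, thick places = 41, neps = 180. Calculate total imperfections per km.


Formula: Total = thin places + thick places + neps
Total = 9 + 41 + 180
Total = 230 imperfections/km

230 imperfections/km


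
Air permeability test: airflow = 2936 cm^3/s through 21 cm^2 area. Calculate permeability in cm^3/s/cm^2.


Formula: Air Permeability = Airflow / Test Area
AP = 2936 cm^3/s / 21 cm^2
AP = 139.8 cm^3/s/cm^2

139.8 cm^3/s/cm^2


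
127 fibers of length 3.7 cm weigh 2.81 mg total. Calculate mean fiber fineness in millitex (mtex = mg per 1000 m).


Formula: fineness (mtex) = mass (mg) / total length (km) = (mass_mg / total_length_m) * 1000
Step 1: Convert fiber length: 3.7 cm = 0.037 m
Step 2: Total fiber length = 127 * 0.037 = 4.699 m
Step 3: Linear density = 2.81 mg / 4.699 m = 0.5980 mg/m
Step 4: fineness = 0.5980 * 1000 = 598.0 mtex

598.0 mtex


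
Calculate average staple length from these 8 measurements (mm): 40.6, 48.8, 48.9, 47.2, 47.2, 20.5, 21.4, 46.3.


Formula: Mean = sum of lengths / count
Sum = 40.6 + 48.8 + 48.9 + 47.2 + 47.2 + 20.5 + 21.4 + 46.3
Sum = 320.9 mm
Mean = 320.9 / 8 = 40.11 mm

40.11 mm


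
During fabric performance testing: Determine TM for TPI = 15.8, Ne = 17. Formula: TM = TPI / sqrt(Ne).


Formula: TM = TPI / sqrt(Ne)
Step 1: sqrt(Ne) = sqrt(17) = 4.1231
Step 2: TM = 15.8 / 4.1231 = 3.83

3.83 TM


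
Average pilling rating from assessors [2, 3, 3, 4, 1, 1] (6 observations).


Formula: Mean = sum / count
Sum = 2 + 3 + 3 + 4 + 1 + 1 = 14
Mean = 14 / 6 = 2.3

2.3


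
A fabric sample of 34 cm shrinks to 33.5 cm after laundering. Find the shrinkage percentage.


Formula: Shrinkage% = ((L_before - L_after) / L_before) * 100
Step 1: Shrinkage = 34 - 33.5 = 0.5 cm
Step 2: Shrinkage% = (0.5 / 34) * 100
Step 3: Shrinkage% = 0.014706 * 100 = 1.4706% ≈ 1.5%

1.5%


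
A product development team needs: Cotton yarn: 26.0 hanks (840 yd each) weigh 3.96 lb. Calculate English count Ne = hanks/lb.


Formula: Ne = hanks / mass_lb
Substituting: Ne = 26.0 / 3.96
Ne = 6.6

6.6 Ne


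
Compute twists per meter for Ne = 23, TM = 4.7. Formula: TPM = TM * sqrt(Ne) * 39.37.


Formula: TPM = TM * sqrt(Ne) * 39.37
Step 1: sqrt(Ne) = sqrt(23) = 4.7958
Step 2: TM * sqrt(Ne) = 4.7 * 4.7958 = 22.5403
Step 3: TPM = 22.5403 * 39.37 = 887 twists/m

887 twists/m


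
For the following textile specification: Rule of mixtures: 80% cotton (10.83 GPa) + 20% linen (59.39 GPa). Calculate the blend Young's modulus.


Formula: Blend property = (fraction_A * property_A) + (fraction_B * property_B)
Step 1: Contribution A = 80/100 * 10.83 GPa = 8.664 GPa
Step 2: Contribution B = 20/100 * 59.39 GPa = 11.878 GPa
Step 3: Blend Young's modulus = 8.664 + 11.878 = 20.542 GPa

20.542 GPa


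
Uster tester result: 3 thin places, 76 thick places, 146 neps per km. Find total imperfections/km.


Formula: Total = thin places + thick places + neps
Total = 3 + 76 + 146
Total = 225 imperfections/km

225 imperfections/km


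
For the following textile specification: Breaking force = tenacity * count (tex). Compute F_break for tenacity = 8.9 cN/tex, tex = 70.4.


Formula: Breaking force = Tenacity * Linear density
F = 8.9 cN/tex * 70.4 tex
F = 626.56 cN

626.56 cN


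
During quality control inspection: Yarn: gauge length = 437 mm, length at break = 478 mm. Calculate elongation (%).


Formula: Elongation (%) = ((L_break - L0) / L0) * 100
Step 1: Extension = 478 - 437 = 41 mm
Step 2: Elongation = (41 / 437) * 100
Step 3: Elongation = 0.093822 * 100 = 9.3822% ≈ 9.4%

9.4%


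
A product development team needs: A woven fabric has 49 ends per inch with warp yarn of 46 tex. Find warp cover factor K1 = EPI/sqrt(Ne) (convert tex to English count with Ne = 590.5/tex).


Formula: K1 = EPI / sqrt(Ne), with Ne = 590.5 / tex_warp
Step 1: Ne = 590.5 / 46 = 12.837
Step 2: sqrt(Ne) = sqrt(12.837) = 3.5829
Step 3: K1 = 49 / 3.5829 = 13.7

13.7


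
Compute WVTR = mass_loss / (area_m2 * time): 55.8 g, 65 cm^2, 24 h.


Formula: WVTR = mass_loss / (area * time)
Step 1: Convert area: 65 cm^2 = 0.0065 m^2
Step 2: WVTR = 55.8 g / (0.0065 m^2 * 24 h)
Step 3: WVTR = 55.8 / 0.156 = 357.7 g/m^2/h

357.7 g/m^2/h


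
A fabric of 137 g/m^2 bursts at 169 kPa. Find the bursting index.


Formula: Bursting Index = Bursting Strength / Fabric GSM
BI = 169 kPa / 137 g/m^2
BI = 1.234 kPa/(g/m^2)

1.234 kPa/(g/m^2)


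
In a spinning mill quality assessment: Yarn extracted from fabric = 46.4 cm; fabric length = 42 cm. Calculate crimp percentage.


Formula: Crimp% = ((L_yarn - L_fabric) / L_fabric) * 100
Step 1: Extension = 46.4 - 42 = 4.4 cm
Step 2: Crimp% = (4.4 / 42) * 100
Step 3: Crimp% = 0.104762 * 100 = 10.4762% ≈ 10.5%

10.5%


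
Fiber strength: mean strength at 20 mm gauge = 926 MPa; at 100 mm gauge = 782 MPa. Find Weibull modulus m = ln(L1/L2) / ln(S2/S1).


Formula: m = ln(L1/L2) / ln(S2/S1)
Step 1: ln(L1/L2) = ln(20/100) = -1.60944
Step 2: S2/S1 = 782/926 = 0.84449
Step 3: ln(S2/S1) = ln(0.84449) = -0.16902
Step 4: m = -1.60944 / -0.16902 = 9.52

9.52 (Weibull m)


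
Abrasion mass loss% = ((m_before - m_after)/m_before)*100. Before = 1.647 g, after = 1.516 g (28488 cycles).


Formula: Mass loss% = ((m_before - m_after) / m_before) * 100
Step 1: Mass loss = 1.647 - 1.516 = 0.131 g
Step 2: Ratio = 0.131 / 1.647 = 0.0795386
Step 3: Mass loss% = 0.0795386 * 100 = 7.95386% ≈ 7.95%

7.95%


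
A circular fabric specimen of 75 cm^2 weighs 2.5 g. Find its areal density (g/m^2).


Formula: GSM = mass_g / area_m2
Step 1: Convert area: 75 cm^2 = 75 / 10000 = 0.0075 m^2
Step 2: GSM = 2.5 g / 0.0075 m^2 = 333.3 g/m^2

333.3 g/m^2


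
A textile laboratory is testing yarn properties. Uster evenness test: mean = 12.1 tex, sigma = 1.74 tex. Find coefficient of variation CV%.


Formula: CV% = (standard deviation / mean) * 100
Step 1: Ratio = 1.74 / 12.1 = 0.143802
Step 2: CV% = 0.143802 * 100 = 14.3802% ≈ 14.4%

14.4%


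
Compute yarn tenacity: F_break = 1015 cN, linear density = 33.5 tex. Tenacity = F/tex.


Formula: Tenacity = Breaking force / Linear density
Tenacity = 1015 cN / 33.5 tex
Tenacity = 30.30 cN/tex

30.30 cN/tex


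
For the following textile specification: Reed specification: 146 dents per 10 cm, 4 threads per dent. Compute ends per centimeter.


Formula: EPC = (dents per 10 cm * ends per dent) / 10
Step 1: Total ends per 10 cm = 146 * 4 = 584
Step 2: EPC = 584 / 10 = 58.4 ends/cm

58.4 ends/cm


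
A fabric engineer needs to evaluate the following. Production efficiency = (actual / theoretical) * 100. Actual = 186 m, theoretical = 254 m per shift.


Formula: Efficiency% = (Actual output / Theoretical output) * 100
Efficiency% = (186 / 254) * 100
Efficiency% = 0.732283 * 100 = 73.2283% ≈ 73.2%

73.2%


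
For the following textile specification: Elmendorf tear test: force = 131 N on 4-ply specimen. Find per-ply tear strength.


Formula: Per-ply strength = Total force / Number of plies
Per-ply = 131 N / 4
Per-ply = 32.75 N

32.75 N


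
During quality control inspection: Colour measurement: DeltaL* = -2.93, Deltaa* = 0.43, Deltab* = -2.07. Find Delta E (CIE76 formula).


Formula: Delta E = sqrt(dL*^2 + da*^2 + db*^2)
Step 1: dL*^2 = (-2.93)^2 = 8.5849
Step 2: da*^2 = 0.43^2 = 0.1849
Step 3: db*^2 = (-2.07)^2 = 4.2849
Step 4: Sum = 8.5849 + 0.1849 + 4.2849 = 13.0547
Step 5: Delta E = sqrt(13.0547) = 3.61

3.61 Delta E


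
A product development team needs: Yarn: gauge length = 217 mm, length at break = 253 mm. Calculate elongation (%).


Formula: Elongation (%) = ((L_break - L0) / L0) * 100
Step 1: Extension = 253 - 217 = 36 mm
Step 2: Elongation = (36 / 217) * 100
Step 3: Elongation = 0.165899 * 100 = 16.5899% ≈ 16.6%

16.6%


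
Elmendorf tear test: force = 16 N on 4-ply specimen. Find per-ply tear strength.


Formula: Per-ply strength = Total force / Number of plies
Per-ply = 16 N / 4
Per-ply = 4 N

4 N


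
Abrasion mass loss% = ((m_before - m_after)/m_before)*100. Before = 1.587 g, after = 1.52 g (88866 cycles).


Formula: Mass loss% = ((m_before - m_after) / m_before) * 100
Step 1: Mass loss = 1.587 - 1.52 = 0.067 g
Step 2: Ratio = 0.067 / 1.587 = 0.042218
Step 3: Mass loss% = 0.042218 * 100 = 4.2218% ≈ 4.22%

4.22%


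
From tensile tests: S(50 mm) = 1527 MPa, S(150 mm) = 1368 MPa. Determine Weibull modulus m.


Formula: m = ln(L1/L2) / ln(S2/S1)
Step 1: ln(L1/L2) = ln(50/150) = -1.09861
Step 2: S2/S1 = 1368/1527 = 0.89587
Step 3: ln(S2/S1) = ln(0.89587) = -0.10996
Step 4: m = -1.09861 / -0.10996 = 9.99

9.99 (Weibull m)


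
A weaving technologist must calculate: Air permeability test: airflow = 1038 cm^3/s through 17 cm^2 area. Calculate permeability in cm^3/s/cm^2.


Formula: Air Permeability = Airflow / Test Area
AP = 1038 cm^3/s / 17 cm^2
AP = 61.1 cm^3/s/cm^2

61.1 cm^3/s/cm^2


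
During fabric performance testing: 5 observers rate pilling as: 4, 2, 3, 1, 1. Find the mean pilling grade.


Formula: Mean = sum / count
Sum = 4 + 2 + 3 + 1 + 1 = 11
Mean = 11 / 5 = 2.2

2.2


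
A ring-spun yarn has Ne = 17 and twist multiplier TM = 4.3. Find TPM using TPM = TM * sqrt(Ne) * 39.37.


Formula: TPM = TM * sqrt(Ne) * 39.37
Step 1: sqrt(Ne) = sqrt(17) = 4.1231
Step 2: TM * sqrt(Ne) = 4.3 * 4.1231 = 17.7293
Step 3: TPM = 17.7293 * 39.37 = 698 twists/m

698 twists/m


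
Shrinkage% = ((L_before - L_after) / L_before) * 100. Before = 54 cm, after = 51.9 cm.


Formula: Shrinkage% = ((L_before - L_after) / L_before) * 100
Step 1: Shrinkage = 54 - 51.9 = 2.1 cm
Step 2: Shrinkage% = (2.1 / 54) * 100
Step 3: Shrinkage% = 0.038889 * 100 = 3.8889% ≈ 3.9%

3.9%


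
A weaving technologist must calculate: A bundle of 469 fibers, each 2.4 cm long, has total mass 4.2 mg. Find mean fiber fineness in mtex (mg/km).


Formula: fineness (mtex) = mass (mg) / total length (km) = (mass_mg / total_length_m) * 1000
Step 1: Convert fiber length: 2.4 cm = 0.024 m
Step 2: Total fiber length = 469 * 0.024 = 11.256 m
Step 3: Linear density = 4.2 mg / 11.256 m = 0.3731 mg/m
Step 4: fineness = 0.3731 * 1000 = 373.1 mtex

373.1 mtex


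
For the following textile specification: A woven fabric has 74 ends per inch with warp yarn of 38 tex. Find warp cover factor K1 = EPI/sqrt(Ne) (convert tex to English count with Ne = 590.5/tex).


Formula: K1 = EPI / sqrt(Ne), with Ne = 590.5 / tex_warp
Step 1: Ne = 590.5 / 38 = 15.539
Step 2: sqrt(Ne) = sqrt(15.539) = 3.942
Step 3: K1 = 74 / 3.942 = 18.8

18.8


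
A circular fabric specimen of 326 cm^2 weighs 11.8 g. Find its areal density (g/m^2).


Formula: GSM = mass_g / area_m2
Step 1: Convert area: 326 cm^2 = 326 / 10000 = 0.0326 m^2
Step 2: GSM = 11.8 g / 0.0326 m^2 = 362.0 g/m^2

362.0 g/m^2


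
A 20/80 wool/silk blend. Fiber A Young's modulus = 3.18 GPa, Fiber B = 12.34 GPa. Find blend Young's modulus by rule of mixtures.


Formula: Blend property = (fraction_A * property_A) + (fraction_B * property_B)
Step 1: Contribution A = 20/100 * 3.18 GPa = 0.636 GPa
Step 2: Contribution B = 80/100 * 12.34 GPa = 9.872 GPa
Step 3: Blend Young's modulus = 0.636 + 9.872 = 10.508 GPa

10.508 GPa


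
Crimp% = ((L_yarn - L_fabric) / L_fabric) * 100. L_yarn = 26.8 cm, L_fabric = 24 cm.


Formula: Crimp% = ((L_yarn - L_fabric) / L_fabric) * 100
Step 1: Extension = 26.8 - 24 = 2.8 cm
Step 2: Crimp% = (2.8 / 24) * 100
Step 3: Crimp% = 0.116667 * 100 = 11.6667% ≈ 11.7%

11.7%


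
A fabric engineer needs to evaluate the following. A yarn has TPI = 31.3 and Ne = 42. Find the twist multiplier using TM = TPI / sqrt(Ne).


Formula: TM = TPI / sqrt(Ne)
Step 1: sqrt(Ne) = sqrt(42) = 6.4807
Step 2: TM = 31.3 / 6.4807 = 4.83

4.83 TM


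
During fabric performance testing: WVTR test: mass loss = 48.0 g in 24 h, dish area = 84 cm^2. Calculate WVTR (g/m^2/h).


Formula: WVTR = mass_loss / (area * time)
Step 1: Convert area: 84 cm^2 = 0.0084 m^2
Step 2: WVTR = 48.0 g / (0.0084 m^2 * 24 h)
Step 3: WVTR = 48.0 / 0.2016 = 238.1 g/m^2/h

238.1 g/m^2/h


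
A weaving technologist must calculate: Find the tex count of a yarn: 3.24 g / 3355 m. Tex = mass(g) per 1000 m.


Formula: Tex = (mass_g / length_m) * 1000
Substituting: Tex = (3.24 / 3355) * 1000
Intermediate: 3.24 / 3355 = 0.00096572 g/m
Tex = 0.00096572 * 1000 = 0.97 tex

0.97 tex


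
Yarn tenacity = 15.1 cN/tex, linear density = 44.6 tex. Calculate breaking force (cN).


Formula: Breaking force = Tenacity * Linear density
F = 15.1 cN/tex * 44.6 tex
F = 673.46 cN

673.46 cN


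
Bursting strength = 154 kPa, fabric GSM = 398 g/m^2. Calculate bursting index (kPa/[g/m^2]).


Formula: Bursting Index = Bursting Strength / Fabric GSM
BI = 154 kPa / 398 g/m^2
BI = 0.387 kPa/(g/m^2)

0.387 kPa/(g/m^2)


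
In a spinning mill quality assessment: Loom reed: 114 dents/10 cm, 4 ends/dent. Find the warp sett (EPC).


Formula: EPC = (dents per 10 cm * ends per dent) / 10
Step 1: Total ends per 10 cm = 114 * 4 = 456
Step 2: EPC = 456 / 10 = 45.6 ends/cm

45.6 ends/cm


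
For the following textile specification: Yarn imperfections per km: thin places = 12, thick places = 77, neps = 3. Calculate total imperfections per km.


Formula: Total = thin places + thick places + neps
Total = 12 + 77 + 3
Total = 92 imperfections/km

92 imperfections/km


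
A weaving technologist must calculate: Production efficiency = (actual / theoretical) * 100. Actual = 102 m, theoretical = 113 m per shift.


Formula: Efficiency% = (Actual output / Theoretical output) * 100
Efficiency% = (102 / 113) * 100
Efficiency% = 0.902655 * 100 = 90.2655% ≈ 90.3%

90.3%


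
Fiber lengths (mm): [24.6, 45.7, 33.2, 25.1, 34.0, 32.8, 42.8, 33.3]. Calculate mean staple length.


Formula: Mean = sum of lengths / count
Sum = 24.6 + 45.7 + 33.2 + 25.1 + 34.0 + 32.8 + 42.8 + 33.3
Sum = 271.5 mm
Mean = 271.5 / 8 = 33.94 mm

33.94 mm


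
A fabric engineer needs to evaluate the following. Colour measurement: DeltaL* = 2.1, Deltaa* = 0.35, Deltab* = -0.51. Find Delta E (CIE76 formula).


Formula: Delta E = sqrt(dL*^2 + da*^2 + db*^2)
Step 1: dL*^2 = 2.1^2 = 4.41
Step 2: da*^2 = 0.35^2 = 0.1225
Step 3: db*^2 = (-0.51)^2 = 0.2601
Step 4: Sum = 4.41 + 0.1225 + 0.2601 = 4.7926
Step 5: Delta E = sqrt(4.7926) = 2.19

2.19 Delta E


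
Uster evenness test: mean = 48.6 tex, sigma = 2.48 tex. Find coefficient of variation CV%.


Formula: CV% = (standard deviation / mean) * 100
Step 1: Ratio = 2.48 / 48.6 = 0.051029
Step 2: CV% = 0.051029 * 100 = 5.1029% ≈ 5.1%

5.1%


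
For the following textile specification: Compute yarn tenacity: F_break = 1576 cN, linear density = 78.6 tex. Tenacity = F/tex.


Formula: Tenacity = Breaking force / Linear density
Tenacity = 1576 cN / 78.6 tex
Tenacity = 20.05 cN/tex

20.05 cN/tex


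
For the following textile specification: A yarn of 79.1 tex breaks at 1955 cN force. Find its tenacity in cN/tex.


Formula: Tenacity = Breaking force / Linear density
Tenacity = 1955 cN / 79.1 tex
Tenacity = 24.72 cN/tex

24.72 cN/tex


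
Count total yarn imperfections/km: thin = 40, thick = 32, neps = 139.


Formula: Total = thin places + thick places + neps
Total = 40 + 32 + 139
Total = 211 imperfections/km

211 imperfections/km


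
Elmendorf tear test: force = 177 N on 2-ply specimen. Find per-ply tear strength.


Formula: Per-ply strength = Total force / Number of plies
Per-ply = 177 N / 2
Per-ply = 88.5 N

88.5 N


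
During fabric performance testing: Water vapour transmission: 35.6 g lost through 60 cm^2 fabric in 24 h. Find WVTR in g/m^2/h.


Formula: WVTR = mass_loss / (area * time)
Step 1: Convert area: 60 cm^2 = 0.006 m^2
Step 2: WVTR = 35.6 g / (0.006 m^2 * 24 h)
Step 3: WVTR = 35.6 / 0.144 = 247.2 g/m^2/h

247.2 g/m^2/h


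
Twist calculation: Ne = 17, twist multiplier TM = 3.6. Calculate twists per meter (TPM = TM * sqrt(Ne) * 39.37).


Formula: TPM = TM * sqrt(Ne) * 39.37
Step 1: sqrt(Ne) = sqrt(17) = 4.1231
Step 2: TM * sqrt(Ne) = 3.6 * 4.1231 = 14.8432
Step 3: TPM = 14.8432 * 39.37 = 584 twists/m

584 twists/m


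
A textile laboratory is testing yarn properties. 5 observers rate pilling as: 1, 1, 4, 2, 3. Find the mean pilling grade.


Formula: Mean = sum / count
Sum = 1 + 1 + 4 + 2 + 3 = 11
Mean = 11 / 5 = 2.2

2.2


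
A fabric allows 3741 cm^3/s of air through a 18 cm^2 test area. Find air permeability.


Formula: Air Permeability = Airflow / Test Area
AP = 3741 cm^3/s / 18 cm^2
AP = 207.8 cm^3/s/cm^2

207.8 cm^3/s/cm^2


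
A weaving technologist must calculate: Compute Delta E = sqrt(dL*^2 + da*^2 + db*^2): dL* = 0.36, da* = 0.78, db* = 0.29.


Formula: Delta E = sqrt(dL*^2 + da*^2 + db*^2)
Step 1: dL*^2 = 0.36^2 = 0.1296
Step 2: da*^2 = 0.78^2 = 0.6084
Step 3: db*^2 = 0.29^2 = 0.0841
Step 4: Sum = 0.1296 + 0.6084 + 0.0841 = 0.8221
Step 5: Delta E = sqrt(0.8221) = 0.91

0.91 Delta E


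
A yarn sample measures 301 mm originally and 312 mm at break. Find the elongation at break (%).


Formula: Elongation (%) = ((L_break - L0) / L0) * 100
Step 1: Extension = 312 - 301 = 11 mm
Step 2: Elongation = (11 / 301) * 100
Step 3: Elongation = 0.036545 * 100 = 3.6545% ≈ 3.7%

3.7%


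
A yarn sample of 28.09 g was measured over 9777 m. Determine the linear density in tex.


Formula: Tex = (mass_g / length_m) * 1000
Substituting: Tex = (28.09 / 9777) * 1000
Intermediate: 28.09 / 9777 = 0.00287307 g/m
Tex = 0.00287307 * 1000 = 2.87 tex

2.87 tex


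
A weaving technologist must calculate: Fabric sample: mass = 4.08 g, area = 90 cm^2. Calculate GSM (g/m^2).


Formula: GSM = mass_g / area_m2
Step 1: Convert area: 90 cm^2 = 90 / 10000 = 0.009 m^2
Step 2: GSM = 4.08 g / 0.009 m^2 = 453.3 g/m^2

453.3 g/m^2


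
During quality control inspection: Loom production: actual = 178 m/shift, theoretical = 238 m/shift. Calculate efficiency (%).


Formula: Efficiency% = (Actual output / Theoretical output) * 100
Efficiency% = (178 / 238) * 100
Efficiency% = 0.747899 * 100 = 74.7899% ≈ 74.8%

74.8%


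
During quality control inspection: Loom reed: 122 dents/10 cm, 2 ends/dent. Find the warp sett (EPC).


Formula: EPC = (dents per 10 cm * ends per dent) / 10
Step 1: Total ends per 10 cm = 122 * 2 = 244
Step 2: EPC = 244 / 10 = 24.4 ends/cm

24.4 ends/cm


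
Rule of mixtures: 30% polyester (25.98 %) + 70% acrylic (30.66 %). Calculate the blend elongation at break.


Formula: Blend property = (fraction_A * property_A) + (fraction_B * property_B)
Step 1: Contribution A = 30/100 * 25.98 % = 7.794 %
Step 2: Contribution B = 70/100 * 30.66 % = 21.462 %
Step 3: Blend elongation at break = 7.794 + 21.462 = 29.256 %

29.256 %


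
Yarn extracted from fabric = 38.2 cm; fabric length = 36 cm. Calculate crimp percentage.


Formula: Crimp% = ((L_yarn - L_fabric) / L_fabric) * 100
Step 1: Extension = 38.2 - 36 = 2.2 cm
Step 2: Crimp% = (2.2 / 36) * 100
Step 3: Crimp% = 0.061111 * 100 = 6.1111% ≈ 6.1%

6.1%
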